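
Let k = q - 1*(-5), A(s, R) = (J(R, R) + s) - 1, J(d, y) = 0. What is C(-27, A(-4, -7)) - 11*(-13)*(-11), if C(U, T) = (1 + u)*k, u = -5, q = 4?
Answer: -1609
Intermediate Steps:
A(s, R) = -1 + s (A(s, R) = (0 + s) - 1 = s - 1 = -1 + s)
k = 9 (k = 4 - 1*(-5) = 4 + 5 = 9)
C(U, T) = -36 (C(U, T) = (1 - 5)*9 = -4*9 = -36)
C(-27, A(-4, -7)) - 11*(-13)*(-11) = -36 - 11*(-13)*(-11) = -36 - (-143)*(-11) = -36 - 1*1573 = -36 - 1573 = -1609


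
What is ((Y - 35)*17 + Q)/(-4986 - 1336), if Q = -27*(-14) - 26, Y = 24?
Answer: -165/6322 ≈ -0.026099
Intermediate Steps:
Q = 352 (Q = 378 - 26 = 352)
((Y - 35)*17 + Q)/(-4986 - 1336) = ((24 - 35)*17 + 352)/(-4986 - 1336) = (-11*17 + 352)/(-6322) = (-187 + 352)*(-1/6322) = 165*(-1/6322) = -165/6322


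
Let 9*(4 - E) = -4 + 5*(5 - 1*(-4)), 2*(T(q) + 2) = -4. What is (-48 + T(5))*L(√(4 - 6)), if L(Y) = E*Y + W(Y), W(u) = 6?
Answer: -312 + 260*I*√2/9 ≈ -312.0 + 40.855*I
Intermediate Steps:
T(q) = -4 (T(q) = -2 + (½)*(-4) = -2 - 2 = -4)
E = -5/9 (E = 4 - (-4 + 5*(5 - 1*(-4)))/9 = 4 - (-4 + 5*(5 + 4))/9 = 4 - (-4 + 5*9)/9 = 4 - (-4 + 45)/9 = 4 - ⅑*41 = 4 - 41/9 = -5/9 ≈ -0.55556)
L(Y) = 6 - 5*Y/9 (L(Y) = -5*Y/9 + 6 = 6 - 5*Y/9)
(-48 + T(5))*L(√(4 - 6)) = (-48 - 4)*(6 - 5*√(4 - 6)/9) = -52*(6 - 5*I*√2/9) = -312 + 260*I*√2/9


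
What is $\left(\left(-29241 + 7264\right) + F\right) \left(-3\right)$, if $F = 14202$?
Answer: $23325$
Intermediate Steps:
$\left(\left(-29241 + 7264\right) + F\right) \left(-3\right) = \left(\left(-29241 + 7264\right) + 14202\right) \left(-3\right) = \left(-21977 + 14202\right) \left(-3\right) = \left(-7775\right) \left(-3\right) = 23325$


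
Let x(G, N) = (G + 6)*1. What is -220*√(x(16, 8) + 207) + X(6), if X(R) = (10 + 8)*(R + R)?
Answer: 216 - 220*√229 ≈ -3113.2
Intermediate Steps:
X(R) = 36*R (X(R) = 18*(2*R) = 36*R)
x(G, N) = 6 + G (x(G, N) = (6 + G)*1 = 6 + G)
-220*√(x(16, 8) + 207) + X(6) = -220*√((6 + 16) + 207) + 36*6 = -220*√(22 + 207) + 216 = -220*√229 + 216 = 216 - 220*√229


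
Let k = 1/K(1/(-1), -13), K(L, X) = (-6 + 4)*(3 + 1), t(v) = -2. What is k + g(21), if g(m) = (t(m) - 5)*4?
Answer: -225/8 ≈ -28.125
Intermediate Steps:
K(L, X) = -8 (K(L, X) = -2*4 = -8)
g(m) = -28 (g(m) = (-2 - 5)*4 = -7*4 = -28)
k = -⅛ (k = 1/(-8) = -⅛ ≈ -0.12500)
k + g(21) = -⅛ - 28 = -225/8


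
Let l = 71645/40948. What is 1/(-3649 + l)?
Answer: -40948/149347607 ≈ -0.00027418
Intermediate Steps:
l = 71645/40948 (l = 71645*(1/40948) = 71645/40948 ≈ 1.7497)
1/(-3649 + l) = 1/(-3649 + 71645/40948) = 1/(-149347607/40948) = -40948/149347607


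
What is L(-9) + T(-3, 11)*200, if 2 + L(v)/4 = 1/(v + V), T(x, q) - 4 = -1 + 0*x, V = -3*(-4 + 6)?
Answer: 8876/15 ≈ 591.73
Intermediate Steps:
V = -6 (V = -3*2 = -6)
T(x, q) = 3 (T(x, q) = 4 + (-1 + 0*x) = 4 + (-1 + 0) = 4 - 1 = 3)
L(v) = -8 + 4/(-6 + v) (L(v) = -8 + 4/(v - 6) = -8 + 4/(-6 + v))
L(-9) + T(-3, 11)*200 = 4*(13 - 2*(-9))/(-6 - 9) + 3*200 = 4*(13 + 18)/(-15) + 600 = 4*(-1/15)*31 + 600 = -124/15 + 600 = 8876/15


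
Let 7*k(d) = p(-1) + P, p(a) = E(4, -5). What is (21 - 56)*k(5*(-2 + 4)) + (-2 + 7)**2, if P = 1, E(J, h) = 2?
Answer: 10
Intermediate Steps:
p(a) = 2
k(d) = 3/7 (k(d) = (2 + 1)/7 = (1/7)*3 = 3/7)
(21 - 56)*k(5*(-2 + 4)) + (-2 + 7)**2 = (21 - 56)*(3/7) + (-2 + 7)**2 = -35*3/7 + 5**2 = -15 + 25 = 10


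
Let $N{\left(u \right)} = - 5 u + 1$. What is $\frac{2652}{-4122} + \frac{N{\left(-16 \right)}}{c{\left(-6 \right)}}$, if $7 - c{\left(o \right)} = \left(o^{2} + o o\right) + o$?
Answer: $- \frac{81725}{40533} \approx -2.0163$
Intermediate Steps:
$c{\left(o \right)} = 7 - o - 2 o^{2}$ ($c{\left(o \right)} = 7 - \left(\left(o^{2} + o o\right) + o\right) = 7 - \left(\left(o^{2} + o^{2}\right) + o\right) = 7 - \left(2 o^{2} + o\right) = 7 - \left(o + 2 o^{2}\right) = 7 - o - 2 o^{2}$)
$N{\left(u \right)} = 1 - 5 u$
$\frac{2652}{-4122} + \frac{N{\left(-16 \right)}}{c{\left(-6 \right)}} = \frac{2652}{-4122} + \frac{1 - -80}{7 - -6 - 2 \left(-6\right)^{2}} = 2652 \left(- \frac{1}{4122}\right) + \frac{1 + 80}{7 + 6 - 72} = - \frac{442}{687} + \frac{81}{7 + 6 - 72} = - \frac{442}{687} + \frac{81}{-59} = - \frac{442}{687} + 81 \left(- \frac{1}{59}\right) = - \frac{442}{687} - \frac{81}{59} = - \frac{81725}{40533}$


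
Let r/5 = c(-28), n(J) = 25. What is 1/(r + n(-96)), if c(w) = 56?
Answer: 1/305 ≈ 0.0032787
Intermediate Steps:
r = 280 (r = 5*56 = 280)
1/(r + n(-96)) = 1/(280 + 25) = 1/305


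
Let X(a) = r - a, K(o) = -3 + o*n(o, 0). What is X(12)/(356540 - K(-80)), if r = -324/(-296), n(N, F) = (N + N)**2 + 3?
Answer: -807/177953942 ≈ -4.5349e-6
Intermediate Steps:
n(N, F) = 3 + 4*N**2 (n(N, F) = (2*N)**2 + 3 = 4*N**2 + 3 = 3 + 4*N**2)
r = 81/74 (r = -324*(-1/296) = 81/74 ≈ 1.0946)
K(o) = -3 + o*(3 + 4*o**2)
X(a) = 81/74 - a
X(12)/(356540 - K(-80)) = (81/74 - 1*12)/(356540 - (-3 - 80*(3 + 4*(-80)**2))) = (81/74 - 12)/(356540 - (-3 - 80*(3 + 4*6400))) = -807/(74*(356540 - (-3 - 80*(3 + 25600)))) = -807/(74*(356540 - (-3 - 80*25603))) = -807/(74*(356540 - (-3 - 2048240))) = -807/(74*(356540 - 1*(-2048243))) = -807/(74*(356540 + 2048243)) = -807/74/2404783 = -807/74*1/2404783 = -807/177953942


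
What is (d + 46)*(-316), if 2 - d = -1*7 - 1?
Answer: -17696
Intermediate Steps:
d = 10 (d = 2 - (-1*7 - 1) = 2 - (-7 - 1) = 2 - 1*(-8) = 2 + 8 = 10)
(d + 46)*(-316) = (10 + 46)*(-316) = 56*(-316) = -17696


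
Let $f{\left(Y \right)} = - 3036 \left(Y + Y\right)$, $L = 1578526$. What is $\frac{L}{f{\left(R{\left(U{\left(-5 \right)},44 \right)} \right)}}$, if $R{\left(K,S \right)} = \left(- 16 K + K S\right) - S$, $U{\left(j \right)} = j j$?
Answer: $- \frac{789263}{1991616} \approx -0.39629$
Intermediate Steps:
$U{\left(j \right)} = j^{2}$
$R{\left(K,S \right)} = - S - 16 K + K S$
$f{\left(Y \right)} = - 6072 Y$ ($f{\left(Y \right)} = - 3036 \cdot 2 Y = - 6072 Y$)
$\frac{L}{f{\left(R{\left(U{\left(-5 \right)},44 \right)} \right)}} = \frac{1578526}{\left(-6072\right) \left(\left(-1\right) 44 - 16 \left(-5\right)^{2} + \left(-5\right)^{2} \cdot 44\right)} = \frac{1578526}{\left(-6072\right) \left(-44 - 400 + 25 \cdot 44\right)} = \frac{1578526}{\left(-6072\right) \left(-44 - 400 + 1100\right)} = \frac{1578526}{\left(-6072\right) 656} = \frac{1578526}{-3983232} = 1578526 \left(- \frac{1}{3983232}\right) = - \frac{789263}{1991616}$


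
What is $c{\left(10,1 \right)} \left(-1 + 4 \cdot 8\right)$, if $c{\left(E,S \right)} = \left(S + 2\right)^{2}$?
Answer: $279$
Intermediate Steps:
$c{\left(E,S \right)} = \left(2 + S\right)^{2}$
$c{\left(10,1 \right)} \left(-1 + 4 \cdot 8\right) = \left(2 + 1\right)^{2} \left(-1 + 4 \cdot 8\right) = 3^{2} \left(-1 + 32\right) = 9 \cdot 31 = 279$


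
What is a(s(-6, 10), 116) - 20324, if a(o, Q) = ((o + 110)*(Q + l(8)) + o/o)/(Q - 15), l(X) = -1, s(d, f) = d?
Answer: -2040763/101 ≈ -20206.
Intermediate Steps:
a(o, Q) = (1 + (-1 + Q)*(110 + o))/(-15 + Q) (a(o, Q) = ((o + 110)*(Q - 1) + o/o)/(Q - 15) = ((110 + o)*(-1 + Q) + 1)/(-15 + Q) = ((-1 + Q)*(110 + o) + 1)/(-15 + Q) = (1 + (-1 + Q)*(110 + o))/(-15 + Q))
a(s(-6, 10), 116) - 20324 = (-109 - 1*(-6) + 110*116 + 116*(-6))/(-15 + 116) - 20324 = (-109 + 6 + 12760 - 696)/101 - 20324 = (1/101)*11961 - 20324 = 11961/101 - 20324 = -2040763/101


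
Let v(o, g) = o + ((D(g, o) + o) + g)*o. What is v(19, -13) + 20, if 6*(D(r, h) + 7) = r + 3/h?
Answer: -62/3 ≈ -20.667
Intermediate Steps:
D(r, h) = -7 + 1/(2*h) + r/6 (D(r, h) = -7 + (r + 3/h)/6 = -7 + (1/(2*h) + r/6) = -7 + 1/(2*h) + r/6)
v(o, g) = o + o*(g + o + (3 + o*(-42 + g))/(6*o)) (v(o, g) = o + (((3 + o*(-42 + g))/(6*o) + o) + g)*o = o + ((o + (3 + o*(-42 + g))/(6*o)) + g)*o = o + (g + o + (3 + o*(-42 + g))/(6*o))*o = o + o*(g + o + (3 + o*(-42 + g))/(6*o)))
v(19, -13) + 20 = (½ + 19*(1 - 13 + 19) + (⅙)*19*(-42 - 13)) + 20 = (½ + 19*7 + (⅙)*19*(-55)) + 20 = (½ + 133 - 1045/6) + 20 = -122/3 + 20 = -62/3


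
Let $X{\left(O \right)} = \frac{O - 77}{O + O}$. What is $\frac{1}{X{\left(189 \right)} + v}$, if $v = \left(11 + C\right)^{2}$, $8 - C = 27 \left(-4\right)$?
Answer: $\frac{27}{435491} \approx 6.1999 \cdot 10^{-5}$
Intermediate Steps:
$X{\left(O \right)} = \frac{-77 + O}{2 O}$
$C = 116$ ($C = 8 - 27 \left(-4\right) = 8 - -108 = 8 + 108 = 116$)
$v = 16129$ ($v = \left(11 + 116\right)^{2} = 127^{2} = 16129$)
$\frac{1}{X{\left(189 \right)} + v} = \frac{1}{\frac{-77 + 189}{2 \cdot 189} + 16129} = \frac{1}{\frac{1}{2} \cdot \frac{1}{189} \cdot 112 + 16129} = \frac{1}{\frac{8}{27} + 16129} = \frac{1}{\frac{435491}{27}} = \frac{27}{435491}$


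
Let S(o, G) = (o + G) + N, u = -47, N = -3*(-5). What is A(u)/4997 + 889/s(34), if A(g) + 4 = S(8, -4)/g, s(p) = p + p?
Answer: 208775575/15970412 ≈ 13.073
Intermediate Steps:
N = 15
S(o, G) = 15 + G + o (S(o, G) = (o + G) + 15 = (G + o) + 15 = 15 + G + o)
s(p) = 2*p
A(g) = -4 + 19/g (A(g) = -4 + (15 - 4 + 8)/g = -4 + 19/g)
A(u)/4997 + 889/s(34) = (-4 + 19/(-47))/4997 + 889/((2*34)) = (-4 + 19*(-1/47))*(1/4997) + 889/68 = (-4 - 19/47)*(1/4997) + 889*(1/68) = -207/47*1/4997 + 889/68 = -207/234859 + 889/68 = 208775575/15970412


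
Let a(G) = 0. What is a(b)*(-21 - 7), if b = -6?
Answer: 0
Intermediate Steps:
a(b)*(-21 - 7) = 0*(-21 - 7) = 0*(-28) = 0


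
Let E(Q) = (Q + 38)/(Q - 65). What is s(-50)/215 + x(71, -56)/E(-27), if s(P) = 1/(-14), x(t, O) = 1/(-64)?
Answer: 34527/264880 ≈ 0.13035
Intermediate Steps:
x(t, O) = -1/64
s(P) = -1/14
E(Q) = (38 + Q)/(-65 + Q)
s(-50)/215 + x(71, -56)/E(-27) = -1/14/215 - (-65 - 27)/(38 - 27)/64 = -1/14*1/215 - 1/(64*(11/(-92))) = -1/3010 - 1/(64*((-1/92*11))) = -1/3010 - 1/(64*(-11/92)) = -1/3010 - 1/64*(-92/11) = -1/3010 + 23/176 = 34527/264880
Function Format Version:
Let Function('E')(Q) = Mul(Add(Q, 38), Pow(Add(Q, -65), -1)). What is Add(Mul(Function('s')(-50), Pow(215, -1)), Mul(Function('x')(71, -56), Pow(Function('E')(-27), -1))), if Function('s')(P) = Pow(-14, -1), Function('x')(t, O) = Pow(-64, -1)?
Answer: Rational(34527, 264880) ≈ 0.13035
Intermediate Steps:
Function('x')(t, O) = Rational(-1, 64)
Function('s')(P) = Rational(-1, 14)
Function('E')(Q) = Mul(Pow(Add(-65, Q), -1), Add(38, Q)) (Function('E')(Q) = Mul(Add(38, Q), Pow(Add(-65, Q), -1)) = Mul(Pow(Add(-65, Q), -1), Add(38, Q)))
Add(Mul(Function('s')(-50), Pow(215, -1)), Mul(Function('x')(71, -56), Pow(Function('E')(-27), -1))) = Add(Mul(Rational(-1, 14), Pow(215, -1)), Mul(Rational(-1, 64), Pow(Mul(Pow(Add(-65, -27), -1), Add(38, -27)), -1))) = Add(Mul(Rational(-1, 14), Rational(1, 215)), Mul(Rational(-1, 64), Pow(Mul(Pow(-92, -1), 11), -1))) = Add(Rational(-1, 3010), Mul(Rational(-1, 64), Pow(Mul(Rational(-1, 92), 11), -1))) = Add(Rational(-1, 3010), Mul(Rational(-1, 64), Pow(Rational(-11, 92), -1))) = Add(Rational(-1, 3010), Mul(Rational(-1, 64), Rational(-92, 11))) = Add(Rational(-1, 3010), Rational(23, 176)) = Rational(34527, 264880)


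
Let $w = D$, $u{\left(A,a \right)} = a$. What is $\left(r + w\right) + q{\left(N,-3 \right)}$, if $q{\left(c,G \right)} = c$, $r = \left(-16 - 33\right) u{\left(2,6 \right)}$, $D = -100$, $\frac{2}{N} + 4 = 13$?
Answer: $- \frac{3544}{9} \approx -393.78$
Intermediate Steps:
$N = \frac{2}{9}$ ($N = \frac{2}{-4 + 13} = \frac{2}{9} \approx 0.22222$)
$w = -100$
$r = -294$ ($r = \left(-16 - 33\right) 6 = \left(-49\right) 6 = -294$)
$\left(r + w\right) + q{\left(N,-3 \right)} = \left(-294 - 100\right) + \frac{2}{9} = -394 + \frac{2}{9} = - \frac{3544}{9}$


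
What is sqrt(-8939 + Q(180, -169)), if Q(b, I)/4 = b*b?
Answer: sqrt(120661) ≈ 347.36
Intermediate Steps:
Q(b, I) = 4*b**2 (Q(b, I) = 4*(b*b) = 4*b**2)
sqrt(-8939 + Q(180, -169)) = sqrt(-8939 + 4*180**2) = sqrt(-8939 + 4*32400) = sqrt(-8939 + 129600) = sqrt(120661)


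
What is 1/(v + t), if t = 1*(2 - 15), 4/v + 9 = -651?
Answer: -165/2146 ≈ -0.076887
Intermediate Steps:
v = -1/165 (v = 4/(-9 - 651) = 4/(-660) = 4*(-1/660) = -1/165 ≈ -0.0060606)
t = -13 (t = 1*(-13) = -13)
1/(v + t) = 1/(-1/165 - 13) = 1/(-2146/165) = -165/2146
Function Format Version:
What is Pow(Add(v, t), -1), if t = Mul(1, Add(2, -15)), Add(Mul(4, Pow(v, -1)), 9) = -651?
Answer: Rational(-165, 2146) ≈ -0.076887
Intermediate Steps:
v = Rational(-1, 165) (v = Mul(4, Pow(Add(-9, -651), -1)) = Mul(4, Pow(-660, -1)) = Mul(4, Rational(-1, 660)) = Rational(-1, 165) ≈ -0.0060606)
t = -13 (t = Mul(1, -13) = -13)
Pow(Add(v, t), -1) = Pow(Add(Rational(-1, 165), -13), -1) = Pow(Rational(-2146, 165), -1) = Rational(-165, 2146)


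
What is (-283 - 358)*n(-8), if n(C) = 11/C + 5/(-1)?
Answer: 32691/8 ≈ 4086.4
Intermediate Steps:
n(C) = -5 + 11/C (n(C) = 11/C + 5*(-1) = 11/C - 5 = -5 + 11/C)
(-283 - 358)*n(-8) = (-283 - 358)*(-5 + 11/(-8)) = -641*(-5 + 11*(-⅛)) = -641*(-5 - 11/8) = -641*(-51/8) = 32691/8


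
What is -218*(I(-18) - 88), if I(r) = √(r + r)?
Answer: 19184 - 1308*I ≈ 19184.0 - 1308.0*I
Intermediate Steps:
I(r) = √2*√r (I(r) = √(2*r) = √2*√r)
-218*(I(-18) - 88) = -218*(√2*√(-18) - 88) = -218*(√2*(3*I*√2) - 88) = -218*(6*I - 88) = -218*(-88 + 6*I) = 19184 - 1308*I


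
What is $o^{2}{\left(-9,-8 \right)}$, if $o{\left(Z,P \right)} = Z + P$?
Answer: $289$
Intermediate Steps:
$o{\left(Z,P \right)} = P + Z$
$o^{2}{\left(-9,-8 \right)} = \left(-8 - 9\right)^{2} = \left(-17\right)^{2} = 289$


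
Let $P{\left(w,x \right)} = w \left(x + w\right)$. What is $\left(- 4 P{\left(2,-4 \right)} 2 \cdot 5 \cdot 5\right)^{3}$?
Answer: $512000000$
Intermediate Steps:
$P{\left(w,x \right)} = w \left(w + x\right)$
$\left(- 4 P{\left(2,-4 \right)} 2 \cdot 5 \cdot 5\right)^{3} = \left(- 4 \cdot 2 \left(2 - 4\right) 2 \cdot 5 \cdot 5\right)^{3} = \left(- 4 \cdot 2 \left(-2\right) 2 \cdot 5 \cdot 5\right)^{3} = \left(\left(-4\right) \left(-4\right) 2 \cdot 5 \cdot 5\right)^{3} = \left(16 \cdot 2 \cdot 5 \cdot 5\right)^{3} = \left(32 \cdot 5 \cdot 5\right)^{3} = \left(160 \cdot 5\right)^{3} = 800^{3} = 512000000$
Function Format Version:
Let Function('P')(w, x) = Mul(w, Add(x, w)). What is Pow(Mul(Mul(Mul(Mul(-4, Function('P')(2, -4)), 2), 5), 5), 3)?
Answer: 512000000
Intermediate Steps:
Function('P')(w, x) = Mul(w, Add(w, x))
Pow(Mul(Mul(Mul(Mul(-4, Function('P')(2, -4)), 2), 5), 5), 3) = Pow(Mul(Mul(Mul(Mul(-4, Mul(2, Add(2, -4))), 2), 5), 5), 3) = Pow(Mul(Mul(Mul(Mul(-4, Mul(2, -2)), 2), 5), 5), 3) = Pow(Mul(Mul(Mul(Mul(-4, -4), 2), 5), 5), 3) = Pow(Mul(Mul(Mul(16, 2), 5), 5), 3) = Pow(Mul(Mul(32, 5), 5), 3) = Pow(Mul(160, 5), 3) = Pow(800, 3) = 512000000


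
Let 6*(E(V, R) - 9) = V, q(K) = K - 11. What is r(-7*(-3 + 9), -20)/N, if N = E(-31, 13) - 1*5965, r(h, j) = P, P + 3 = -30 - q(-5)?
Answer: 102/35767 ≈ 0.0028518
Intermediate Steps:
q(K) = -11 + K
E(V, R) = 9 + V/6
P = -17 (P = -3 + (-30 - (-11 - 5)) = -3 + (-30 - 1*(-16)) = -3 + (-30 + 16) = -3 - 14 = -17)
r(h, j) = -17
N = -35767/6 (N = (9 + (⅙)*(-31)) - 1*5965 = (9 - 31/6) - 5965 = 23/6 - 5965 = -35767/6 ≈ -5961.2)
r(-7*(-3 + 9), -20)/N = -17/(-35767/6) = -17*(-6/35767) = 102/35767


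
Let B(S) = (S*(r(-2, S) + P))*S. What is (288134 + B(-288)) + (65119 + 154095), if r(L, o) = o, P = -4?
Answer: -23712300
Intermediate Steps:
B(S) = S²*(-4 + S) (B(S) = (S*(S - 4))*S = (S*(-4 + S))*S = S²*(-4 + S))
(288134 + B(-288)) + (65119 + 154095) = (288134 + (-288)²*(-4 - 288)) + (65119 + 154095) = (288134 + 82944*(-292)) + 219214 = (288134 - 24219648) + 219214 = -23931514 + 219214 = -23712300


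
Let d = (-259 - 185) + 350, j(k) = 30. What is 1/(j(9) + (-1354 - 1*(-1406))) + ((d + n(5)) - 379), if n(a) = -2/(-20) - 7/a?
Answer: -97229/205 ≈ -474.29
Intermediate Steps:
n(a) = ⅒ - 7/a (n(a) = -2*(-1/20) - 7/a = ⅒ - 7/a)
d = -94 (d = -444 + 350 = -94)
1/(j(9) + (-1354 - 1*(-1406))) + ((d + n(5)) - 379) = 1/(30 + (-1354 - 1*(-1406))) + ((-94 + (⅒)*(-70 + 5)/5) - 379) = 1/(30 + (-1354 + 1406)) + ((-94 + (⅒)*(⅕)*(-65)) - 379) = 1/(30 + 52) + ((-94 - 13/10) - 379) = 1/82 + (-953/10 - 379) = 1/82 - 4743/10 = -97229/205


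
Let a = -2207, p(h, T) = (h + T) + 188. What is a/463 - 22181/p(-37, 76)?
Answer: -10770792/105101 ≈ -102.48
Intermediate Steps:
p(h, T) = 188 + T + h (p(h, T) = (T + h) + 188 = 188 + T + h)
a/463 - 22181/p(-37, 76) = -2207/463 - 22181/(188 + 76 - 37) = -2207*1/463 - 22181/227 = -2207/463 - 22181*1/227 = -2207/463 - 22181/227 = -10770792/105101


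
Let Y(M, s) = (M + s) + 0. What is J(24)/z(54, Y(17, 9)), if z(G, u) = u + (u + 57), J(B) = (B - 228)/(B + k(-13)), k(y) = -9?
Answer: -68/545 ≈ -0.12477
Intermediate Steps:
Y(M, s) = M + s
J(B) = (-228 + B)/(-9 + B) (J(B) = (B - 228)/(B - 9) = (-228 + B)/(-9 + B))
z(G, u) = 57 + 2*u (z(G, u) = u + (57 + u) = 57 + 2*u)
J(24)/z(54, Y(17, 9)) = ((-228 + 24)/(-9 + 24))/(57 + 2*(17 + 9)) = (-204/15)/(57 + 2*26) = ((1/15)*(-204))/(57 + 52) = -68/5/109 = -68/5*1/109 = -68/545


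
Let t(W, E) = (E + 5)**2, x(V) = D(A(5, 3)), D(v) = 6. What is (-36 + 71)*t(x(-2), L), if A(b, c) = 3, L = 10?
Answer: 7875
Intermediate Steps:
x(V) = 6
t(W, E) = (5 + E)**2
(-36 + 71)*t(x(-2), L) = (-36 + 71)*(5 + 10)**2 = 35*15**2 = 35*225 = 7875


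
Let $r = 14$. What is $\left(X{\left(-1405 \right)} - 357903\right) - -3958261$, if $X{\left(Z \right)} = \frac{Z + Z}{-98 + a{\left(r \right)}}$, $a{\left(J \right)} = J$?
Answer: $\frac{151216441}{42} \approx 3.6004 \cdot 10^{6}$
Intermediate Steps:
$X{\left(Z \right)} = - \frac{Z}{42}$ ($X{\left(Z \right)} = \frac{Z + Z}{-98 + 14} = \frac{2 Z}{-84} = 2 Z \left(- \frac{1}{84}\right) = - \frac{Z}{42}$)
$\left(X{\left(-1405 \right)} - 357903\right) - -3958261 = \left(\left(- \frac{1}{42}\right) \left(-1405\right) - 357903\right) - -3958261 = \left(\frac{1405}{42} - 357903\right) + 3958261 = - \frac{15030521}{42} + 3958261 = \frac{151216441}{42}$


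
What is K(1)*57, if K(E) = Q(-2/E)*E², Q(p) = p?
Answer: -114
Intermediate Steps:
K(E) = -2*E (K(E) = (-2/E)*E² = -2*E)
K(1)*57 = -2*1*57 = -2*57 = -114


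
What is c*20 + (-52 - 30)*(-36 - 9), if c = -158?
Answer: 530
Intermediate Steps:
c*20 + (-52 - 30)*(-36 - 9) = -158*20 + (-52 - 30)*(-36 - 9) = -3160 - 82*(-45) = -3160 + 3690 = 530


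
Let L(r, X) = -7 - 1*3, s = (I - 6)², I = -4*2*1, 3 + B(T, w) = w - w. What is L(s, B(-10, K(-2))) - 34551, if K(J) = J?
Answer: -34561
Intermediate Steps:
B(T, w) = -3 (B(T, w) = -3 + (w - w) = -3 + 0 = -3)
I = -8 (I = -8*1 = -8)
s = 196 (s = (-8 - 6)² = (-14)² = 196)
L(r, X) = -10 (L(r, X) = -7 - 3 = -10)
L(s, B(-10, K(-2))) - 34551 = -10 - 34551 = -34561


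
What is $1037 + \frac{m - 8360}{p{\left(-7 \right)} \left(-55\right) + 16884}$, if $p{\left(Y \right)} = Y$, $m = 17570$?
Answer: $\frac{17917163}{17269} \approx 1037.5$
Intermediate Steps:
$1037 + \frac{m - 8360}{p{\left(-7 \right)} \left(-55\right) + 16884} = 1037 + \frac{17570 - 8360}{\left(-7\right) \left(-55\right) + 16884} = 1037 + \frac{9210}{385 + 16884} = 1037 + \frac{9210}{17269} = \frac{17917163}{17269}$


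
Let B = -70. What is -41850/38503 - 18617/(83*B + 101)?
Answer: 477888701/219813627 ≈ 2.1741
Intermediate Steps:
-41850/38503 - 18617/(83*B + 101) = -41850/38503 - 18617/(83*(-70) + 101) = -41850*1/38503 - 18617/(-5810 + 101) = -41850/38503 - 18617/(-5709) = -41850/38503 - 18617*(-1/5709) = -41850/38503 + 18617/5709 = 477888701/219813627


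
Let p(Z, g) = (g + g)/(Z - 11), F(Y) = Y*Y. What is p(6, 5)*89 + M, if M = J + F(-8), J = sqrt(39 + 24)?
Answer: -114 + 3*sqrt(7) ≈ -106.06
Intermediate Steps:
F(Y) = Y**2
p(Z, g) = 2*g/(-11 + Z) (p(Z, g) = (2*g)/(-11 + Z) = 2*g/(-11 + Z))
J = 3*sqrt(7) (J = sqrt(63) = 3*sqrt(7) ≈ 7.9373)
M = 64 + 3*sqrt(7) (M = 3*sqrt(7) + (-8)**2 = 3*sqrt(7) + 64 = 64 + 3*sqrt(7) ≈ 71.937)
p(6, 5)*89 + M = (2*5/(-11 + 6))*89 + (64 + 3*sqrt(7)) = (2*5/(-5))*89 + (64 + 3*sqrt(7)) = (2*5*(-1/5))*89 + (64 + 3*sqrt(7)) = -2*89 + (64 + 3*sqrt(7)) = -178 + (64 + 3*sqrt(7)) = -114 + 3*sqrt(7)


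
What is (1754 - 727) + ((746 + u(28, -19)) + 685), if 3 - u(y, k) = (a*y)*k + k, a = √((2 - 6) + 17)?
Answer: 2480 + 532*√13 ≈ 4398.2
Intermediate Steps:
a = √13 (a = √(-4 + 17) = √13 ≈ 3.6056)
u(y, k) = 3 - k - k*y*√13 (u(y, k) = 3 - ((√13*y)*k + k) = 3 - ((y*√13)*k + k) = 3 - (k*y*√13 + k) = 3 - (k + k*y*√13) = 3 + (-k - k*y*√13) = 3 - k - k*y*√13)
(1754 - 727) + ((746 + u(28, -19)) + 685) = (1754 - 727) + ((746 + (3 - 1*(-19) - 1*(-19)*28*√13)) + 685) = 1027 + ((746 + (3 + 19 + 532*√13)) + 685) = 1027 + ((746 + (22 + 532*√13)) + 685) = 1027 + ((768 + 532*√13) + 685) = 1027 + (1453 + 532*√13) = 2480 + 532*√13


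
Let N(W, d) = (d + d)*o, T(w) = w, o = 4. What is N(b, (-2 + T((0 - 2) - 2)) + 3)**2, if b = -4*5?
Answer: 576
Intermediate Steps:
b = -20
N(W, d) = 8*d (N(W, d) = (d + d)*4 = (2*d)*4 = 8*d)
N(b, (-2 + T((0 - 2) - 2)) + 3)**2 = (8*((-2 + ((0 - 2) - 2)) + 3))**2 = (8*((-2 + (-2 - 2)) + 3))**2 = (8*((-2 - 4) + 3))**2 = (8*(-6 + 3))**2 = (8*(-3))**2 = (-24)**2 = 576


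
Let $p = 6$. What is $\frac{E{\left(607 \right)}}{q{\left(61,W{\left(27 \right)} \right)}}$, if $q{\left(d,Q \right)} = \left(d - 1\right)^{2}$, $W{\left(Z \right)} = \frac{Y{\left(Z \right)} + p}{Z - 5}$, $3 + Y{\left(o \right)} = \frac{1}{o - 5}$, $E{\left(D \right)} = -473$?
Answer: $- \frac{473}{3600} \approx -0.13139$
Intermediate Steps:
$Y{\left(o \right)} = -3 + \frac{1}{-5 + o}$ ($Y{\left(o \right)} = -3 + \frac{1}{o - 5} = -3 + \frac{1}{-5 + o}$)
$W{\left(Z \right)} = \frac{6 + \frac{16 - 3 Z}{-5 + Z}}{-5 + Z}$ ($W{\left(Z \right)} = \frac{\frac{16 - 3 Z}{-5 + Z} + 6}{Z - 5} = \frac{6 + \frac{16 - 3 Z}{-5 + Z}}{-5 + Z}$)
$q{\left(d,Q \right)} = \left(-1 + d\right)^{2}$
$\frac{E{\left(607 \right)}}{q{\left(61,W{\left(27 \right)} \right)}} = - \frac{473}{\left(-1 + 61\right)^{2}} = - \frac{473}{60^{2}} = - \frac{473}{3600}$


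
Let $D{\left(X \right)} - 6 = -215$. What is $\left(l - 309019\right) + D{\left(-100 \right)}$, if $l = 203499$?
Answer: $-105729$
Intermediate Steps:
$D{\left(X \right)} = -209$ ($D{\left(X \right)} = 6 - 215 = -209$)
$\left(l - 309019\right) + D{\left(-100 \right)} = \left(203499 - 309019\right) - 209 = -105520 - 209 = -105729$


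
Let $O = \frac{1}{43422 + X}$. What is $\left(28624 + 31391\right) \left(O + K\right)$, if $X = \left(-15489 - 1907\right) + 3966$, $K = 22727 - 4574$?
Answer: $\frac{32674853291655}{29992} \approx 1.0895 \cdot 10^{9}$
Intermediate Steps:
$K = 18153$
$X = -13430$ ($X = -17396 + 3966 = -13430$)
$O = \frac{1}{29992}$ ($O = \frac{1}{43422 - 13430} = \frac{1}{29992} \approx 3.3342 \cdot 10^{-5}$)
$\left(28624 + 31391\right) \left(O + K\right) = \left(28624 + 31391\right) \left(\frac{1}{29992} + 18153\right) = 60015 \cdot \frac{544444777}{29992} = \frac{32674853291655}{29992}$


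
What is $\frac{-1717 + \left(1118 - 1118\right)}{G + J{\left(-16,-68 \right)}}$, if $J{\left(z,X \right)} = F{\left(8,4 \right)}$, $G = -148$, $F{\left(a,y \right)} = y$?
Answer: $\frac{1717}{144} \approx 11.924$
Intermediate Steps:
$J{\left(z,X \right)} = 4$
$\frac{-1717 + \left(1118 - 1118\right)}{G + J{\left(-16,-68 \right)}} = \frac{-1717 + \left(1118 - 1118\right)}{-148 + 4} = \frac{-1717 + 0}{-144} = \left(-1717\right) \left(- \frac{1}{144}\right) = \frac{1717}{144}$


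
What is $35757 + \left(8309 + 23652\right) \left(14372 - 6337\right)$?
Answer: $256842392$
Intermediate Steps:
$35757 + \left(8309 + 23652\right) \left(14372 - 6337\right) = 35757 + 31961 \cdot 8035 = 35757 + 256806635 = 256842392$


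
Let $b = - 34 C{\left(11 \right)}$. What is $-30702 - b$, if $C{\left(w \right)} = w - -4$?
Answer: $-30192$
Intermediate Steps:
$C{\left(w \right)} = 4 + w$ ($C{\left(w \right)} = w + 4 = 4 + w$)
$b = -510$ ($b = - 34 \left(4 + 11\right) = \left(-34\right) 15 = -510$)
$-30702 - b = -30702 - -510 = -30702 + 510 = -30192$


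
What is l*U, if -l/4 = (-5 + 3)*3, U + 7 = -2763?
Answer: -66480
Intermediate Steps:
U = -2770 (U = -7 - 2763 = -2770)
l = 24 (l = -4*(-5 + 3)*3 = -(-8)*3 = -4*(-6) = 24)
l*U = 24*(-2770) = -66480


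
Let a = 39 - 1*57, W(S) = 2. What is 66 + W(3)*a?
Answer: 30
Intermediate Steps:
a = -18 (a = 39 - 57 = -18)
66 + W(3)*a = 66 + 2*(-18) = 66 - 36 = 30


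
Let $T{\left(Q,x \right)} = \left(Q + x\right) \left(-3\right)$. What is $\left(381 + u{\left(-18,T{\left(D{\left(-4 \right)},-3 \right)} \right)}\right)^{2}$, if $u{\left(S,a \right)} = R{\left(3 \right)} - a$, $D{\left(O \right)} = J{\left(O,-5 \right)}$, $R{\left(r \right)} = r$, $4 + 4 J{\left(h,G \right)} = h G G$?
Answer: $88209$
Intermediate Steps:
$J{\left(h,G \right)} = -1 + \frac{h G^{2}}{4}$ ($J{\left(h,G \right)} = -1 + \frac{h G G}{4} = -1 + \frac{G h G}{4} = -1 + \frac{h G^{2}}{4}$)
$D{\left(O \right)} = -1 + \frac{25 O}{4}$ ($D{\left(O \right)} = -1 + \frac{O \left(-5\right)^{2}}{4} = -1 + \frac{1}{4} O 25 = -1 + \frac{25 O}{4}$)
$T{\left(Q,x \right)} = - 3 Q - 3 x$
$u{\left(S,a \right)} = 3 - a$
$\left(381 + u{\left(-18,T{\left(D{\left(-4 \right)},-3 \right)} \right)}\right)^{2} = \left(381 - \left(-3 + 9 - 3 \left(-1 + \frac{25}{4} \left(-4\right)\right)\right)\right)^{2} = \left(381 - \left(6 - 3 \left(-1 - 25\right)\right)\right)^{2} = \left(381 - \left(6 + 78\right)\right)^{2} = \left(381 + \left(3 - \left(78 + 9\right)\right)\right)^{2} = \left(381 + \left(3 - 87\right)\right)^{2} = \left(381 - 84\right)^{2} = 297^{2} = 88209$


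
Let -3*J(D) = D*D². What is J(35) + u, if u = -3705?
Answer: -53990/3 ≈ -17997.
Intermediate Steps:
J(D) = -D³/3 (J(D) = -D*D²/3 = -D³/3)
J(35) + u = -⅓*35³ - 3705 = -⅓*42875 - 3705 = -42875/3 - 3705 = -53990/3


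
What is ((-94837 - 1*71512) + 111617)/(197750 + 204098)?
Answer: -13683/100462 ≈ -0.13620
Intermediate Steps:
((-94837 - 1*71512) + 111617)/(197750 + 204098) = ((-94837 - 71512) + 111617)/401848 = (-166349 + 111617)*(1/401848) = -54732*1/401848 = -13683/100462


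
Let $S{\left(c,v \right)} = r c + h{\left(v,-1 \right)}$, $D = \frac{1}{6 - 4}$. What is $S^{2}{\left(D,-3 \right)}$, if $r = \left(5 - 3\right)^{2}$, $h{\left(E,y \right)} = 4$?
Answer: $36$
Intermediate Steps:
$r = 4$ ($r = 2^{2} = 4$)
$D = \frac{1}{2} \approx 0.5$
$S{\left(c,v \right)} = 4 + 4 c$ ($S{\left(c,v \right)} = 4 c + 4 = 4 + 4 c$)
$S^{2}{\left(D,-3 \right)} = \left(4 + 4 \cdot \frac{1}{2}\right)^{2} = \left(4 + 2\right)^{2} = 6^{2} = 36$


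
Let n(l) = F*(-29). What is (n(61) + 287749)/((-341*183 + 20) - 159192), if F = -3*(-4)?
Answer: -287401/221575 ≈ -1.2971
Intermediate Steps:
F = 12
n(l) = -348 (n(l) = 12*(-29) = -348)
(n(61) + 287749)/((-341*183 + 20) - 159192) = (-348 + 287749)/((-341*183 + 20) - 159192) = 287401/((-62403 + 20) - 159192) = 287401/(-62383 - 159192) = 287401/(-221575) = 287401*(-1/221575) = -287401/221575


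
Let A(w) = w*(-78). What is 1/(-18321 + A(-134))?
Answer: -1/7869 ≈ -0.00012708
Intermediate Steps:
A(w) = -78*w
1/(-18321 + A(-134)) = 1/(-18321 - 78*(-134)) = 1/(-18321 + 10452) = 1/(-7869) = -1/7869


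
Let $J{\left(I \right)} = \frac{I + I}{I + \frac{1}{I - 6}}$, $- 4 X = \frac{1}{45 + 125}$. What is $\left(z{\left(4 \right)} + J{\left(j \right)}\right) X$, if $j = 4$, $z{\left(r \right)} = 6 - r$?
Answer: $- \frac{3}{476} \approx -0.0063025$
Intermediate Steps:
$X = - \frac{1}{680}$ ($X = - \frac{1}{4 \left(45 + 125\right)} = - \frac{1}{4 \cdot 170} = \left(- \frac{1}{4}\right) \frac{1}{170} = - \frac{1}{680} \approx -0.0014706$)
$J{\left(I \right)} = \frac{2 I}{I + \frac{1}{-6 + I}}$
$\left(z{\left(4 \right)} + J{\left(j \right)}\right) X = \left(\left(6 - 4\right) + 2 \cdot 4 \frac{1}{1 + 4^{2} - 24} \left(-6 + 4\right)\right) \left(- \frac{1}{680}\right) = \left(\left(6 - 4\right) + 2 \cdot 4 \frac{1}{1 + 16 - 24} \left(-2\right)\right) \left(- \frac{1}{680}\right) = \left(2 + 2 \cdot 4 \frac{1}{-7} \left(-2\right)\right) \left(- \frac{1}{680}\right) = \left(2 + 2 \cdot 4 \left(- \frac{1}{7}\right) \left(-2\right)\right) \left(- \frac{1}{680}\right) = \left(2 + \frac{16}{7}\right) \left(- \frac{1}{680}\right) = \frac{30}{7} \left(- \frac{1}{680}\right) = - \frac{3}{476}$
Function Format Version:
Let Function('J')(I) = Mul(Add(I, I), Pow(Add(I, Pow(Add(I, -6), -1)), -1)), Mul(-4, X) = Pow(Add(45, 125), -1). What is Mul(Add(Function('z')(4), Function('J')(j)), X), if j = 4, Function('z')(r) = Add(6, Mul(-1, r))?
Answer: Rational(-3, 476) ≈ -0.0063025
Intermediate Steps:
X = Rational(-1, 680) (X = Mul(Rational(-1, 4), Pow(Add(45, 125), -1)) = Mul(Rational(-1, 4), Pow(170, -1)) = Mul(Rational(-1, 4), Rational(1, 170)) = Rational(-1, 680) ≈ -0.0014706)
Function('J')(I) = Mul(2, I, Pow(Add(I, Pow(Add(-6, I), -1)), -1)) (Function('J')(I) = Mul(Mul(2, I), Pow(Add(I, Pow(Add(-6, I), -1)), -1)) = Mul(2, I, Pow(Add(I, Pow(Add(-6, I), -1)), -1)))
Mul(Add(Function('z')(4), Function('J')(j)), X) = Mul(Add(Add(6, Mul(-1, 4)), Mul(2, 4, Pow(Add(1, Pow(4, 2), Mul(-6, 4)), -1), Add(-6, 4))), Rational(-1, 680)) = Mul(Add(Add(6, -4), Mul(2, 4, Pow(Add(1, 16, -24), -1), -2)), Rational(-1, 680)) = Mul(Add(2, Mul(2, 4, Pow(-7, -1), -2)), Rational(-1, 680)) = Mul(Add(2, Mul(2, 4, Rational(-1, 7), -2)), Rational(-1, 680)) = Mul(Add(2, Rational(16, 7)), Rational(-1, 680)) = Mul(Rational(30, 7), Rational(-1, 680)) = Rational(-3, 476)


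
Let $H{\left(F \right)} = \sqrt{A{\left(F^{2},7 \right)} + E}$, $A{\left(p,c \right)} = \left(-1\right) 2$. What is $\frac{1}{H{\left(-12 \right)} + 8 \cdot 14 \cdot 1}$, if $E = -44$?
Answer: $\frac{56}{6295} - \frac{i \sqrt{46}}{12590} \approx 0.0088959 - 0.00053871 i$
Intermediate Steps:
$A{\left(p,c \right)} = -2$
$H{\left(F \right)} = i \sqrt{46}$ ($H{\left(F \right)} = \sqrt{-2 - 44} = \sqrt{-46} = i \sqrt{46}$)
$\frac{1}{H{\left(-12 \right)} + 8 \cdot 14 \cdot 1} = \frac{1}{i \sqrt{46} + 8 \cdot 14 \cdot 1} = \frac{1}{i \sqrt{46} + 112 \cdot 1} = \frac{1}{i \sqrt{46} + 112} = \frac{1}{112 + i \sqrt{46}}$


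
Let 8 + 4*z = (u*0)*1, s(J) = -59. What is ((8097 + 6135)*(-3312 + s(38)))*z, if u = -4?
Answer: 95952144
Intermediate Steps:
z = -2 (z = -2 + (-4*0*1)/4 = -2 + (0*1)/4 = -2 + (¼)*0 = -2 + 0 = -2)
((8097 + 6135)*(-3312 + s(38)))*z = ((8097 + 6135)*(-3312 - 59))*(-2) = (14232*(-3371))*(-2) = -47976072*(-2) = 95952144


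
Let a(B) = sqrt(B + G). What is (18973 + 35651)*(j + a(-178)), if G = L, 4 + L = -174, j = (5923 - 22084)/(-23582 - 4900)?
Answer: 147129744/4747 + 109248*I*sqrt(89) ≈ 30994.0 + 1.0306e+6*I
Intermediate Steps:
j = 5387/9494 (j = -16161/(-28482) = -16161*(-1/28482) = 5387/9494 ≈ 0.56741)
L = -178 (L = -4 - 174 = -178)
G = -178
a(B) = sqrt(-178 + B) (a(B) = sqrt(B - 178) = sqrt(-178 + B))
(18973 + 35651)*(j + a(-178)) = (18973 + 35651)*(5387/9494 + sqrt(-178 - 178)) = 54624*(5387/9494 + sqrt(-356)) = 54624*(5387/9494 + 2*I*sqrt(89)) = 147129744/4747 + 109248*I*sqrt(89)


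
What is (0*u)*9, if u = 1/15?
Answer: 0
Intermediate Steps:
u = 1/15 ≈ 0.066667
(0*u)*9 = (0*(1/15))*9 = 0*9 = 0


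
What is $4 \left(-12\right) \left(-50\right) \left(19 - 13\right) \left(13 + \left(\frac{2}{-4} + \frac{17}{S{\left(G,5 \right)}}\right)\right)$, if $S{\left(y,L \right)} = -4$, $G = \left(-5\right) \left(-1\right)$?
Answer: $118800$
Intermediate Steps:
$G = 5$
$4 \left(-12\right) \left(-50\right) \left(19 - 13\right) \left(13 + \left(\frac{2}{-4} + \frac{17}{S{\left(G,5 \right)}}\right)\right) = 4 \left(-12\right) \left(-50\right) \left(19 - 13\right) \left(13 + \left(\frac{2}{-4} + \frac{17}{-4}\right)\right) = \left(-48\right) \left(-50\right) 6 \left(13 + \left(2 \left(- \frac{1}{4}\right) + 17 \left(- \frac{1}{4}\right)\right)\right) = 2400 \cdot 6 \left(13 - \frac{19}{4}\right) = 2400 \cdot 6 \cdot \frac{33}{4} = 2400 \cdot \frac{99}{2} = 118800$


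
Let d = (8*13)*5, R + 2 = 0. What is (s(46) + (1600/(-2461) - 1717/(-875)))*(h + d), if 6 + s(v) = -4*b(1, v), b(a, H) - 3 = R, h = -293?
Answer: -4246764351/2153375 ≈ -1972.1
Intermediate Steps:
R = -2 (R = -2 + 0 = -2)
b(a, H) = 1 (b(a, H) = 3 - 2 = 1)
s(v) = -10 (s(v) = -6 - 4*1 = -6 - 4 = -10)
d = 520 (d = 104*5 = 520)
(s(46) + (1600/(-2461) - 1717/(-875)))*(h + d) = (-10 + (1600/(-2461) - 1717/(-875)))*(-293 + 520) = (-10 + (1600*(-1/2461) - 1717*(-1/875)))*227 = (-10 + (-1600/2461 + 1717/875))*227 = (-10 + 2825537/2153375)*227 = -18708213/2153375*227 = -4246764351/2153375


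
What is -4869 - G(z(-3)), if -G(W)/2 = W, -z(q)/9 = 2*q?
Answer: -4761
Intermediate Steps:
z(q) = -18*q
G(W) = -2*W
-4869 - G(z(-3)) = -4869 - (-2)*(-18*(-3)) = -4869 - (-2)*54 = -4869 - 1*(-108) = -4869 + 108 = -4761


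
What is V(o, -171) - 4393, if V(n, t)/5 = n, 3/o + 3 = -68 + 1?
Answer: -61505/14 ≈ -4393.2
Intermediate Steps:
o = -3/70 (o = 3/(-3 + (-68 + 1)) = 3/(-3 - 67) = 3/(-70) = 3*(-1/70) = -3/70 ≈ -0.042857)
V(n, t) = 5*n
V(o, -171) - 4393 = 5*(-3/70) - 4393 = -3/14 - 4393 = -61505/14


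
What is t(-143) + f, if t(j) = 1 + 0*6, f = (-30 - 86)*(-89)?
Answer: 10325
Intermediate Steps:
f = 10324 (f = -116*(-89) = 10324)
t(j) = 1 (t(j) = 1 + 0 = 1)
t(-143) + f = 1 + 10324 = 10325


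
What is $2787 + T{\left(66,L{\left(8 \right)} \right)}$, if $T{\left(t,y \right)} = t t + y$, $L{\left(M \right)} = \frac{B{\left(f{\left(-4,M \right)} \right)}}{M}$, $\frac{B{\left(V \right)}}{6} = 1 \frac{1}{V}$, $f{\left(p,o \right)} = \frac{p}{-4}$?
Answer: $\frac{28575}{4} \approx 7143.8$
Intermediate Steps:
$f{\left(p,o \right)} = - \frac{p}{4}$ ($f{\left(p,o \right)} = p \left(- \frac{1}{4}\right) = - \frac{p}{4}$)
$B{\left(V \right)} = \frac{6}{V}$ ($B{\left(V \right)} = 6 \cdot 1 \frac{1}{V} = \frac{6}{V}$)
$L{\left(M \right)} = \frac{6}{M}$ ($L{\left(M \right)} = \frac{6 \frac{1}{\left(- \frac{1}{4}\right) \left(-4\right)}}{M} = \frac{6 \cdot 1^{-1}}{M} = \frac{6 \cdot 1}{M} = \frac{6}{M}$)
$T{\left(t,y \right)} = y + t^{2}$ ($T{\left(t,y \right)} = t^{2} + y = y + t^{2}$)
$2787 + T{\left(66,L{\left(8 \right)} \right)} = 2787 + \left(\frac{6}{8} + 66^{2}\right) = 2787 + \left(6 \cdot \frac{1}{8} + 4356\right) = 2787 + \left(\frac{3}{4} + 4356\right) = 2787 + \frac{17427}{4} = \frac{28575}{4}$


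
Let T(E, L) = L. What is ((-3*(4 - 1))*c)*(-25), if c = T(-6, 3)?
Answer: 675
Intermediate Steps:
c = 3
((-3*(4 - 1))*c)*(-25) = (-3*(4 - 1)*3)*(-25) = (-3*3*3)*(-25) = -9*3*(-25) = -27*(-25) = 675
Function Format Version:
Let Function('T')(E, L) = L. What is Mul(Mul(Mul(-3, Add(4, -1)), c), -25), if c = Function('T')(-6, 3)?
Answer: 675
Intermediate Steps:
c = 3
Mul(Mul(Mul(-3, Add(4, -1)), c), -25) = Mul(Mul(Mul(-3, Add(4, -1)), 3), -25) = Mul(Mul(Mul(-3, 3), 3), -25) = Mul(Mul(-9, 3), -25) = Mul(-27, -25) = 675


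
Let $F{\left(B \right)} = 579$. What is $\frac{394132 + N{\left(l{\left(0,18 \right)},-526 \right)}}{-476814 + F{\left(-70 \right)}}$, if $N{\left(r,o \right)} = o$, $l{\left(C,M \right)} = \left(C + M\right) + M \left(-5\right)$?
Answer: $- \frac{43734}{52915} \approx -0.8265$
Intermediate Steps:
$l{\left(C,M \right)} = C - 4 M$ ($l{\left(C,M \right)} = \left(C + M\right) - 5 M = C - 4 M$)
$\frac{394132 + N{\left(l{\left(0,18 \right)},-526 \right)}}{-476814 + F{\left(-70 \right)}} = \frac{394132 - 526}{-476814 + 579} = \frac{393606}{-476235} = 393606 \left(- \frac{1}{476235}\right) = - \frac{43734}{52915}$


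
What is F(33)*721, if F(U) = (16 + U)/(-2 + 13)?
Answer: 35329/11 ≈ 3211.7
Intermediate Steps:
F(U) = 16/11 + U/11 (F(U) = (16 + U)/11 = (16 + U)*(1/11) = 16/11 + U/11)
F(33)*721 = (16/11 + (1/11)*33)*721 = (16/11 + 3)*721 = (49/11)*721 = 35329/11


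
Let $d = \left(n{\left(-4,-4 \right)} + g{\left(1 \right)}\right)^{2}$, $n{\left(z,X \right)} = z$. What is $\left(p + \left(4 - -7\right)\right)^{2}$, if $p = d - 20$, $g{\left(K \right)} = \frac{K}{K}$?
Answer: $0$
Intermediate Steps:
$g{\left(K \right)} = 1$
$d = 9$ ($d = \left(-4 + 1\right)^{2} = \left(-3\right)^{2} = 9$)
$p = -11$ ($p = 9 - 20 = -11$)
$\left(p + \left(4 - -7\right)\right)^{2} = \left(-11 + \left(4 - -7\right)\right)^{2} = \left(-11 + \left(4 + 7\right)\right)^{2} = \left(-11 + 11\right)^{2} = 0^{2} = 0$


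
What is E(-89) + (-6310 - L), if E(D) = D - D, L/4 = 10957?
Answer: -50138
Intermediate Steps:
L = 43828 (L = 4*10957 = 43828)
E(D) = 0
E(-89) + (-6310 - L) = 0 + (-6310 - 1*43828) = 0 + (-6310 - 43828) = 0 - 50138 = -50138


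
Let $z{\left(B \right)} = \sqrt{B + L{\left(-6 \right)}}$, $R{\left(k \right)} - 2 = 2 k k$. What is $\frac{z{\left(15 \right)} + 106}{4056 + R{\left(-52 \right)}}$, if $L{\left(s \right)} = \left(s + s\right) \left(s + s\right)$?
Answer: $\frac{53}{4733} + \frac{\sqrt{159}}{9466} \approx 0.01253$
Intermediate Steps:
$L{\left(s \right)} = 4 s^{2}$ ($L{\left(s \right)} = 2 s 2 s = 4 s^{2}$)
$R{\left(k \right)} = 2 + 2 k^{2}$ ($R{\left(k \right)} = 2 + 2 k k = 2 + 2 k^{2}$)
$z{\left(B \right)} = \sqrt{144 + B}$ ($z{\left(B \right)} = \sqrt{B + 4 \left(-6\right)^{2}} = \sqrt{B + 4 \cdot 36} = \sqrt{B + 144} = \sqrt{144 + B}$)
$\frac{z{\left(15 \right)} + 106}{4056 + R{\left(-52 \right)}} = \frac{\sqrt{144 + 15} + 106}{4056 + \left(2 + 2 \left(-52\right)^{2}\right)} = \frac{\sqrt{159} + 106}{4056 + \left(2 + 2 \cdot 2704\right)} = \frac{106 + \sqrt{159}}{4056 + \left(2 + 5408\right)} = \frac{106 + \sqrt{159}}{4056 + 5410} = \frac{106 + \sqrt{159}}{9466} = \left(106 + \sqrt{159}\right) \frac{1}{9466} = \frac{53}{4733} + \frac{\sqrt{159}}{9466}$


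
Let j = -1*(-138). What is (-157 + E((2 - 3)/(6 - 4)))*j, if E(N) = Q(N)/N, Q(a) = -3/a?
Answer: -23322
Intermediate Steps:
E(N) = -3/N² (E(N) = (-3/N)/N = -3/N²)
j = 138
(-157 + E((2 - 3)/(6 - 4)))*j = (-157 - 3*(6 - 4)²/(2 - 3)²)*138 = (-157 - 3/(-1/2)²)*138 = (-157 - 3/(-1*½)²)*138 = (-157 - 3/(-½)²)*138 = (-157 - 3*4)*138 = (-157 - 12)*138 = -169*138 = -23322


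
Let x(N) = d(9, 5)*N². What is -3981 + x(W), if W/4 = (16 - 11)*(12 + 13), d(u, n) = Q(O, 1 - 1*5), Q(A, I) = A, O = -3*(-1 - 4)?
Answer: 3746019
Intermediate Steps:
O = 15 (O = -3*(-5) = 15)
d(u, n) = 15
W = 500 (W = 4*((16 - 11)*(12 + 13)) = 4*(5*25) = 4*125 = 500)
x(N) = 15*N²
-3981 + x(W) = -3981 + 15*500² = -3981 + 15*250000 = -3981 + 3750000 = 3746019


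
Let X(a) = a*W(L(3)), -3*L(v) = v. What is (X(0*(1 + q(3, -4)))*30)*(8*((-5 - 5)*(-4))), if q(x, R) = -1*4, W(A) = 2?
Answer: 0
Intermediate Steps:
L(v) = -v/3
q(x, R) = -4
X(a) = 2*a (X(a) = a*2 = 2*a)
(X(0*(1 + q(3, -4)))*30)*(8*((-5 - 5)*(-4))) = ((2*(0*(1 - 4)))*30)*(8*((-5 - 5)*(-4))) = ((2*(0*(-3)))*30)*(8*(-10*(-4))) = ((2*0)*30)*(8*40) = (0*30)*320 = 0*320 = 0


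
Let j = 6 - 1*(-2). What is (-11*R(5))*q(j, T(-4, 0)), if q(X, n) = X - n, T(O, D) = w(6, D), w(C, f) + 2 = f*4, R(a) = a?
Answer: -550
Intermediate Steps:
w(C, f) = -2 + 4*f (w(C, f) = -2 + f*4 = -2 + 4*f)
T(O, D) = -2 + 4*D
j = 8 (j = 6 + 2 = 8)
(-11*R(5))*q(j, T(-4, 0)) = (-11*5)*(8 - (-2 + 4*0)) = (-11*5)*(8 - (-2 + 0)) = -55*(8 - 1*(-2)) = -55*(8 + 2) = -55*10 = -550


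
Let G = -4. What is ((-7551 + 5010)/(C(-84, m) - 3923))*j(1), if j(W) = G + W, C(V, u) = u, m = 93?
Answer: -7623/3830 ≈ -1.9903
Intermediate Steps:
j(W) = -4 + W
((-7551 + 5010)/(C(-84, m) - 3923))*j(1) = ((-7551 + 5010)/(93 - 3923))*(-4 + 1) = -2541/(-3830)*(-3) = -2541*(-1/3830)*(-3) = (2541/3830)*(-3) = -7623/3830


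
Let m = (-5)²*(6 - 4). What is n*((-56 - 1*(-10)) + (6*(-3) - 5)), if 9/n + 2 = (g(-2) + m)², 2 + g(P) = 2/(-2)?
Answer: -621/2207 ≈ -0.28138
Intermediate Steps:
g(P) = -3 (g(P) = -2 + 2/(-2) = -2 + 2*(-½) = -2 - 1 = -3)
m = 50 (m = 25*2 = 50)
n = 9/2207 (n = 9/(-2 + (-3 + 50)²) = 9/(-2 + 47²) = 9/(-2 + 2209) = 9/2207 ≈ 0.0040779)
n*((-56 - 1*(-10)) + (6*(-3) - 5)) = 9*((-56 - 1*(-10)) + (6*(-3) - 5))/2207 = 9*((-56 + 10) + (-18 - 5))/2207 = 9*(-46 - 23)/2207 = (9/2207)*(-69) = -621/2207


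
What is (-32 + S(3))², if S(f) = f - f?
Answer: 1024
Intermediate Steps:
S(f) = 0
(-32 + S(3))² = (-32 + 0)² = (-32)² = 1024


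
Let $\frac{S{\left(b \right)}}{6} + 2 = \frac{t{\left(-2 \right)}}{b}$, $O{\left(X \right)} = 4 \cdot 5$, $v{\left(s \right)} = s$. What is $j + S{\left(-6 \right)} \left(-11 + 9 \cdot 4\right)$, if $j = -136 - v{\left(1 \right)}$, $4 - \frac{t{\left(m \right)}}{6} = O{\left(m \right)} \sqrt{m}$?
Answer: $-1037 + 3000 i \sqrt{2} \approx -1037.0 + 4242.6 i$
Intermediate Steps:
$O{\left(X \right)} = 20$
$t{\left(m \right)} = 24 - 120 \sqrt{m}$ ($t{\left(m \right)} = 24 - 6 \cdot 20 \sqrt{m} = 24 - 120 \sqrt{m}$)
$S{\left(b \right)} = -12 + \frac{6 \left(24 - 120 i \sqrt{2}\right)}{b}$ ($S{\left(b \right)} = -12 + 6 \frac{24 - 120 \sqrt{-2}}{b} = -12 + 6 \frac{24 - 120 i \sqrt{2}}{b} = -12 + \frac{6 \left(24 - 120 i \sqrt{2}\right)}{b}$)
$j = -137$ ($j = -136 - 1 = -137$)
$j + S{\left(-6 \right)} \left(-11 + 9 \cdot 4\right) = -137 + \frac{12 \left(12 - -6 - 60 i \sqrt{2}\right)}{-6} \left(-11 + 9 \cdot 4\right) = -137 + 12 \left(- \frac{1}{6}\right) \left(12 + 6 - 60 i \sqrt{2}\right) \left(-11 + 36\right) = -137 + 12 \left(- \frac{1}{6}\right) \left(18 - 60 i \sqrt{2}\right) 25 = -137 + \left(-36 + 120 i \sqrt{2}\right) 25 = -137 - \left(900 - 3000 i \sqrt{2}\right) = -1037 + 3000 i \sqrt{2}$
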